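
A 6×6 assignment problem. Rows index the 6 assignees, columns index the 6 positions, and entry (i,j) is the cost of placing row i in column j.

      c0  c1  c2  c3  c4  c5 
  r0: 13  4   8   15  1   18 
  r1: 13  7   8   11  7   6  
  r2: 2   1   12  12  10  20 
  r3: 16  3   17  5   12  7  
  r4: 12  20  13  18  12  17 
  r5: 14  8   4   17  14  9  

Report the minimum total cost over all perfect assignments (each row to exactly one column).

Minimum assignment cost: 29

optimal assignment: row0→col4 (cost 1), row1→col5 (cost 6), row2→col1 (cost 1), row3→col3 (cost 5), row4→col0 (cost 12), row5→col2 (cost 4)
total = 1 + 6 + 1 + 5 + 12 + 4 = 29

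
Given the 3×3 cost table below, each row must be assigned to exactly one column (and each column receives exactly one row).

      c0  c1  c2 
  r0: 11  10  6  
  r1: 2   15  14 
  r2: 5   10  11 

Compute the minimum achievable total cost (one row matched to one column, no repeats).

optimal assignment: row0→col2 (cost 6), row1→col0 (cost 2), row2→col1 (cost 10)
total = 6 + 2 + 10 = 18

Minimum assignment cost: 18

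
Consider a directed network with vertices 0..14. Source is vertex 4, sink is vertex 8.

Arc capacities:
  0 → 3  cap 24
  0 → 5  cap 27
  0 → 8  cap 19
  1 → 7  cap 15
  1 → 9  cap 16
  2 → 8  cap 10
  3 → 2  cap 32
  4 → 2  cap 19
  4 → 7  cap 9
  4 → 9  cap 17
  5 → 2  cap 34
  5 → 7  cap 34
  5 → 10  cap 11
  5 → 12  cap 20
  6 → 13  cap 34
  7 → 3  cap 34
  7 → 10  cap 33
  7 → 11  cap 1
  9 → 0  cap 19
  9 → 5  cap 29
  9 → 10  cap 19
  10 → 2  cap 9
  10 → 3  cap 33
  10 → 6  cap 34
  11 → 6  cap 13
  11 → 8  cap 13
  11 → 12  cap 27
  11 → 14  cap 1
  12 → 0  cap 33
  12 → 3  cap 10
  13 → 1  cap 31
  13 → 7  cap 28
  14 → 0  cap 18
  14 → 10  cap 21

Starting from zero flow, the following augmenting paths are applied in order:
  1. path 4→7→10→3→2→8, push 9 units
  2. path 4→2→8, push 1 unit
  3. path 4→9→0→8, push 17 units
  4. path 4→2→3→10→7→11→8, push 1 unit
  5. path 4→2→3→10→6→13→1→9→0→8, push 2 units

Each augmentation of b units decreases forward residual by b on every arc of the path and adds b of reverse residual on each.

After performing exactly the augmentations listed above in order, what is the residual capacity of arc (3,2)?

Residual capacity of (3,2): 26

after path 1 (4→7→10→3→2→8, push 9): res(3,2)=23
after path 2 (4→2→8, push 1): res(3,2)=23
after path 3 (4→9→0→8, push 17): res(3,2)=23
after path 4 (4→2→3→10→7→11→8, push 1): res(3,2)=24
after path 5 (4→2→3→10→6→13→1→9→0→8, push 2): res(3,2)=26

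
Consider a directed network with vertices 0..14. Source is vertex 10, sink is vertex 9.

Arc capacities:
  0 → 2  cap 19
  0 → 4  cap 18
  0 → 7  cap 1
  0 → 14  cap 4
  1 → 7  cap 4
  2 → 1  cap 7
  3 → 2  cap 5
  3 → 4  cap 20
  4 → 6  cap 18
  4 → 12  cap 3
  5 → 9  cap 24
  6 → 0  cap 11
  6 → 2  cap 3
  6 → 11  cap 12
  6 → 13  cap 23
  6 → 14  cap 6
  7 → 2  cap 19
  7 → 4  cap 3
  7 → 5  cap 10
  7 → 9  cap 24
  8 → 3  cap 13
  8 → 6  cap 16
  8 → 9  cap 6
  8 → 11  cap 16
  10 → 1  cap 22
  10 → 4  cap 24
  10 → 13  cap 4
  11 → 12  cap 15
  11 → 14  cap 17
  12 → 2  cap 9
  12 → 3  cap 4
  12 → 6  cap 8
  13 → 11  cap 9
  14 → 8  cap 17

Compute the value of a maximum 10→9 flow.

Maximum flow value: 11

augment #1: 10→1→7→9 bottleneck 4, total now 4
augment #2: 10→4→6→0→7→9 bottleneck 1, total now 5
augment #3: 10→4→6→14→8→9 bottleneck 6, total now 11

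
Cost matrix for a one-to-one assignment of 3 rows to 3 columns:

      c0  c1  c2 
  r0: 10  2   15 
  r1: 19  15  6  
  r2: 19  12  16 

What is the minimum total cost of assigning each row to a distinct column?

optimal assignment: row0→col1 (cost 2), row1→col2 (cost 6), row2→col0 (cost 19)
total = 2 + 6 + 19 = 27

Minimum assignment cost: 27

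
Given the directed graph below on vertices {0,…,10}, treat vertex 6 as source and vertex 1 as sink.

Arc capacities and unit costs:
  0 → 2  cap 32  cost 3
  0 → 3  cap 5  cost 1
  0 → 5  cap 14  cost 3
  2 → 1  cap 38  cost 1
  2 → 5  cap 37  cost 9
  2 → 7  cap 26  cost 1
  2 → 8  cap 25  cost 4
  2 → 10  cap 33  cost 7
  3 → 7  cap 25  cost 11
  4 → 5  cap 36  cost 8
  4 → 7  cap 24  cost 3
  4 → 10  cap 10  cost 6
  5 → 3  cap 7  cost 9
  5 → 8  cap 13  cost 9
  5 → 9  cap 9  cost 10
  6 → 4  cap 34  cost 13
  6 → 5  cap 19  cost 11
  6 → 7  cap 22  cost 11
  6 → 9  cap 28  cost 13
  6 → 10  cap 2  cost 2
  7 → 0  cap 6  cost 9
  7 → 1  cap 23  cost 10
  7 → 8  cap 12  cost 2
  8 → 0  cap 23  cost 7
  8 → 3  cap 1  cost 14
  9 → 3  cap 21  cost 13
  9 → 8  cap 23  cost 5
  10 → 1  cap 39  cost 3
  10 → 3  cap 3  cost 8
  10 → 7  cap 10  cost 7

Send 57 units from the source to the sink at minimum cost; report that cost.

shortest-cost path #1: 6→10→1 push 2 @ unit cost 5 (adds 10)
shortest-cost path #2: 6→7→1 push 22 @ unit cost 21 (adds 462)
shortest-cost path #3: 6→4→10→1 push 10 @ unit cost 22 (adds 220)
shortest-cost path #4: 6→4→7→1 push 1 @ unit cost 26 (adds 26)
shortest-cost path #5: 6→4→7→0→2→1 push 6 @ unit cost 29 (adds 174)
shortest-cost path #6: 6→9→8→0→2→1 push 16 @ unit cost 29 (adds 464)
total cost = 1356

Minimum cost for 57 units: 1356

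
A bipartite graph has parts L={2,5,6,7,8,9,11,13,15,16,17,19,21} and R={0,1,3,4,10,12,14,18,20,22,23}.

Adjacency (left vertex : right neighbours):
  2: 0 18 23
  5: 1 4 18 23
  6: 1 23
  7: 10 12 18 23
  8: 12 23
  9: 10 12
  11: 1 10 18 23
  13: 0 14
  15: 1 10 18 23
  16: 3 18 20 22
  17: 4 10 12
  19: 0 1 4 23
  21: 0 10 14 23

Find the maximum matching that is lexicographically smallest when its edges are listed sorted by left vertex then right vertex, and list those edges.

|M| = 9 (so the lex-smallest maximum matching has 9 edges)
process left vertices in ascending order; for each, take the smallest-labelled available neighbour that still permits 9 edges overall, or leave it unmatched if none does
lex-smallest matching: {2-0, 5-1, 6-23, 7-10, 8-12, 11-18, 13-14, 16-3, 17-4}

Lex-smallest maximum matching: {(2,0), (5,1), (6,23), (7,10), (8,12), (11,18), (13,14), (16,3), (17,4)}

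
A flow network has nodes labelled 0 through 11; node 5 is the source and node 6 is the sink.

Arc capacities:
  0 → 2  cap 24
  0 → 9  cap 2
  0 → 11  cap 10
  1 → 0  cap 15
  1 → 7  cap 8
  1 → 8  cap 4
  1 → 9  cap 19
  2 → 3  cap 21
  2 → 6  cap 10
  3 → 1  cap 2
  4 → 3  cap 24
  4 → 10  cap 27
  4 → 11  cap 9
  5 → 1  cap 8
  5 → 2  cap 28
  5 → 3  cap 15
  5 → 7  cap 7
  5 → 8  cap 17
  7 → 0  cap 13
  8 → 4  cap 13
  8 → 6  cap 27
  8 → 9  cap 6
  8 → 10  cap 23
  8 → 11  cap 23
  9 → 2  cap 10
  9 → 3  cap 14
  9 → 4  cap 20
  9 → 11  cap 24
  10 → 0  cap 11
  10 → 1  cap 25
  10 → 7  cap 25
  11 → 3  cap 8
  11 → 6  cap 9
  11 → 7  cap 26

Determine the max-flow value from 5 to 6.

augment #1: 5→2→6 bottleneck 10, total now 10
augment #2: 5→8→6 bottleneck 17, total now 27
augment #3: 5→1→8→6 bottleneck 4, total now 31
augment #4: 5→1→0→11→6 bottleneck 4, total now 35
augment #5: 5→7→0→11→6 bottleneck 5, total now 40

Maximum flow value: 40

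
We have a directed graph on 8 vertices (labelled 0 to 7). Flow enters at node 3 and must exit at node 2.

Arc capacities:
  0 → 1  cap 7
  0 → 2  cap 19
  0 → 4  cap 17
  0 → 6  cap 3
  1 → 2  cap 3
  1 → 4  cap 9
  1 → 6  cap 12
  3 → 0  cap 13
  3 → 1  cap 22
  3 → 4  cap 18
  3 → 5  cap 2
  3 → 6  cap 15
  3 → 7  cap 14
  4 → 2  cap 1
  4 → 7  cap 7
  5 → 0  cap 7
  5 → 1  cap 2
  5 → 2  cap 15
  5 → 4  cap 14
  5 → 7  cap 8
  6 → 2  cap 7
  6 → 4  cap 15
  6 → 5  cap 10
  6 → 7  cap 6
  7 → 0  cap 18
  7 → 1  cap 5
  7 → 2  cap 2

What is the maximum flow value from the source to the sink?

Maximum flow value: 44

augment #1: 3→0→2 bottleneck 13, total now 13
augment #2: 3→1→2 bottleneck 3, total now 16
augment #3: 3→4→2 bottleneck 1, total now 17
augment #4: 3→5→2 bottleneck 2, total now 19
augment #5: 3→6→2 bottleneck 7, total now 26
augment #6: 3→7→2 bottleneck 2, total now 28
augment #7: 3→6→5→2 bottleneck 8, total now 36
augment #8: 3→7→0→2 bottleneck 6, total now 42
augment #9: 3→1→6→5→2 bottleneck 2, total now 44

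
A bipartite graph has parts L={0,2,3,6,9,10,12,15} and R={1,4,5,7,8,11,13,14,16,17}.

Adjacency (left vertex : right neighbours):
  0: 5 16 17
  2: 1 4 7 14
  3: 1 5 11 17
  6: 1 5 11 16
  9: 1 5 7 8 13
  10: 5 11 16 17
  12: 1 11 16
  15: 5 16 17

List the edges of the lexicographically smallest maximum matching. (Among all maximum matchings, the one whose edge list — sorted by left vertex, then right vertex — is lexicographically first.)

|M| = 7 (so the lex-smallest maximum matching has 7 edges)
process left vertices in ascending order; for each, take the smallest-labelled available neighbour that still permits 7 edges overall, or leave it unmatched if none does
lex-smallest matching: {0-5, 2-4, 3-1, 6-11, 9-7, 10-16, 15-17}

Lex-smallest maximum matching: {(0,5), (2,4), (3,1), (6,11), (9,7), (10,16), (15,17)}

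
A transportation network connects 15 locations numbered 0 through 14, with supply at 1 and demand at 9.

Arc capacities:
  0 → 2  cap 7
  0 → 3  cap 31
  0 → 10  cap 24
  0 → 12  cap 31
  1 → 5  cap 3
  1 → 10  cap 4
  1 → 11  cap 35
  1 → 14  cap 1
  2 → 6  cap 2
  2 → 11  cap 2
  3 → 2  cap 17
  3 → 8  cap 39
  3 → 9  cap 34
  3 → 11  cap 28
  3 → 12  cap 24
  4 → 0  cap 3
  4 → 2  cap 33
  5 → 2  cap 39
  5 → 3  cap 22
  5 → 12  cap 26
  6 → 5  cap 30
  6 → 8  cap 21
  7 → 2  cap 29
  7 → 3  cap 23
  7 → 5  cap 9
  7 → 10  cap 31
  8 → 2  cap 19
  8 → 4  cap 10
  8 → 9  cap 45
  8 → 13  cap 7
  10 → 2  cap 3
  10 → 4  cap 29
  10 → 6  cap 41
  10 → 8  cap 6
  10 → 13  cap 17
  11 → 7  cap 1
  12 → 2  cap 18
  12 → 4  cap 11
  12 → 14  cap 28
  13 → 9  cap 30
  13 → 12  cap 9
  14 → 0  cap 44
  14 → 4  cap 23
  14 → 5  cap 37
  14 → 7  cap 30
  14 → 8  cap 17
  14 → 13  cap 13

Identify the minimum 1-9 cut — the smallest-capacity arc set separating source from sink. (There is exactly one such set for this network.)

Min-cut arcs: {(1,5), (1,10), (1,14), (11,7)} (total capacity 9)

augment #1: 1→5→3→9 push 3
augment #2: 1→10→8→9 push 4
augment #3: 1→14→8→9 push 1
augment #4: 1→11→7→3→9 push 1
max flow = 9; residual-reachable set from 1 gives S-side
cut edges (S→T): {(1,5), (1,10), (1,14), (11,7)} total cap 9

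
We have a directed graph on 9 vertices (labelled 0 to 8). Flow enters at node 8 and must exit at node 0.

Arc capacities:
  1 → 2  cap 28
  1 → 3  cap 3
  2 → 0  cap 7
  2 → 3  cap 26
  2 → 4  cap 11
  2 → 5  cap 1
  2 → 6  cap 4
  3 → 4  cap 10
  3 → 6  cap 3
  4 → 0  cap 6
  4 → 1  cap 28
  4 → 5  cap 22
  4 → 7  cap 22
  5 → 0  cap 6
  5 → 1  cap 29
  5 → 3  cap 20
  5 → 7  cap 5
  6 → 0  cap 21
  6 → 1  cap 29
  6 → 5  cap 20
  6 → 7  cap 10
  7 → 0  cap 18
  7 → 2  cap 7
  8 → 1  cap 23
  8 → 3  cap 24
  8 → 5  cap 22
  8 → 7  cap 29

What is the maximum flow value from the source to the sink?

augment #1: 8→5→0 bottleneck 6, total now 6
augment #2: 8→7→0 bottleneck 18, total now 24
augment #3: 8→1→2→0 bottleneck 7, total now 31
augment #4: 8→3→4→0 bottleneck 6, total now 37
augment #5: 8→3→6→0 bottleneck 3, total now 40
augment #6: 8→1→2→6→0 bottleneck 4, total now 44

Maximum flow value: 44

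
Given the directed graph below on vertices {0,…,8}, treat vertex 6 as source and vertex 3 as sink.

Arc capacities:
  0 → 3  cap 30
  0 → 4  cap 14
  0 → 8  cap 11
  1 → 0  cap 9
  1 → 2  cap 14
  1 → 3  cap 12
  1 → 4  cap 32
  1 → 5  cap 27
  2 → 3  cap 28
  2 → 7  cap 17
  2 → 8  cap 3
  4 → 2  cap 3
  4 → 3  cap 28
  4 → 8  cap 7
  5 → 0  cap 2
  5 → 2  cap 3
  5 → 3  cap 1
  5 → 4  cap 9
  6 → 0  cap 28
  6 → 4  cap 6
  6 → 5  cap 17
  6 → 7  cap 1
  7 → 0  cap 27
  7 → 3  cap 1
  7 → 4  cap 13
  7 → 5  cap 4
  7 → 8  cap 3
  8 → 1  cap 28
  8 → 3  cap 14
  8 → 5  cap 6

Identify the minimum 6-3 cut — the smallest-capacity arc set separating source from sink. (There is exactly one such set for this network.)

augment #1: 6→0→3 push 28
augment #2: 6→4→3 push 6
augment #3: 6→5→3 push 1
augment #4: 6→7→3 push 1
augment #5: 6→5→0→3 push 2
augment #6: 6→5→2→3 push 3
augment #7: 6→5→4→3 push 9
max flow = 50; residual-reachable set from 6 gives S-side
cut edges (S→T): {(5,0), (5,2), (5,3), (5,4), (6,0), (6,4), (6,7)} total cap 50

Min-cut arcs: {(5,0), (5,2), (5,3), (5,4), (6,0), (6,4), (6,7)} (total capacity 50)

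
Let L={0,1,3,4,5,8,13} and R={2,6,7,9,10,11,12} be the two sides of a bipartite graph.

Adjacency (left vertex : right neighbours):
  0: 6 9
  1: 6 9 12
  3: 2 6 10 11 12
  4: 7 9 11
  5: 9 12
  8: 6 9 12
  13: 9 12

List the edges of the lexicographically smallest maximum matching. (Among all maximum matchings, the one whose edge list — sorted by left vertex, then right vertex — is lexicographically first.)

|M| = 5 (so the lex-smallest maximum matching has 5 edges)
process left vertices in ascending order; for each, take the smallest-labelled available neighbour that still permits 5 edges overall, or leave it unmatched if none does
lex-smallest matching: {0-6, 1-9, 3-2, 4-7, 5-12}

Lex-smallest maximum matching: {(0,6), (1,9), (3,2), (4,7), (5,12)}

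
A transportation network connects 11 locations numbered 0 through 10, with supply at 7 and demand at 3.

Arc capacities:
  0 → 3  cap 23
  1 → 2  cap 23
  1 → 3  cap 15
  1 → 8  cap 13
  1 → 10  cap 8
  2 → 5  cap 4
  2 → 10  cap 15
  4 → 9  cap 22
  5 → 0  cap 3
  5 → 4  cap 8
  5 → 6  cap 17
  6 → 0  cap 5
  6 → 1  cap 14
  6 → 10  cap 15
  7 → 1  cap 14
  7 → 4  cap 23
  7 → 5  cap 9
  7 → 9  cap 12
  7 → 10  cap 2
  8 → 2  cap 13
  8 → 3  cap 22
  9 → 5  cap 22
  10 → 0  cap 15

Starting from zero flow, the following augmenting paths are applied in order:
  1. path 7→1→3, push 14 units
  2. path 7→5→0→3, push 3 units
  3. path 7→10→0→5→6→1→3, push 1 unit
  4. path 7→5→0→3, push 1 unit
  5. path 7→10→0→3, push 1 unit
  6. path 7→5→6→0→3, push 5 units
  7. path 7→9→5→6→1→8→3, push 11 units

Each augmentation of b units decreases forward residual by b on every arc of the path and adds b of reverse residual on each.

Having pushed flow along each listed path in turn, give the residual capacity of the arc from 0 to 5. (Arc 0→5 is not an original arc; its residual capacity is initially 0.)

after path 1 (7→1→3, push 14): res(0,5)=0
after path 2 (7→5→0→3, push 3): res(0,5)=3
after path 3 (7→10→0→5→6→1→3, push 1): res(0,5)=2
after path 4 (7→5→0→3, push 1): res(0,5)=3
after path 5 (7→10→0→3, push 1): res(0,5)=3
after path 6 (7→5→6→0→3, push 5): res(0,5)=3
after path 7 (7→9→5→6→1→8→3, push 11): res(0,5)=3

Residual capacity of (0,5): 3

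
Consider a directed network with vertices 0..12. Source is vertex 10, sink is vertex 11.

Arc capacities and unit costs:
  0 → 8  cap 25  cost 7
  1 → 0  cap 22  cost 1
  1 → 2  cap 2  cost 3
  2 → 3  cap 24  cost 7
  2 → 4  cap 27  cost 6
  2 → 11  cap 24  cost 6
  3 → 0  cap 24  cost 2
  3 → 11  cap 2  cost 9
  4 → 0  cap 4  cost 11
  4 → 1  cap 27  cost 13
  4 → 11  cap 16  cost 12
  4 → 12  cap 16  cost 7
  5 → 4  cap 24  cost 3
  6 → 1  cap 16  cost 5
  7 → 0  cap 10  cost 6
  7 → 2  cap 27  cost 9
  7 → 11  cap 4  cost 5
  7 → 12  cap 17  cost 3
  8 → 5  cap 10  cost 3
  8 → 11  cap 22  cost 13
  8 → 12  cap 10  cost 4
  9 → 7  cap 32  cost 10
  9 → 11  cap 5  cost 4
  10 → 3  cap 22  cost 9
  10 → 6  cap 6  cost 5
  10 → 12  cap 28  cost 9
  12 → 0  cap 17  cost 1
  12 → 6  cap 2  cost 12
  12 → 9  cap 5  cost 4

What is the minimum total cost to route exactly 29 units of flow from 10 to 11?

Minimum cost for 29 units: 762

shortest-cost path #1: 10→12→9→11 push 5 @ unit cost 17 (adds 85)
shortest-cost path #2: 10→3→11 push 2 @ unit cost 18 (adds 36)
shortest-cost path #3: 10→6→1→2→11 push 2 @ unit cost 19 (adds 38)
shortest-cost path #4: 10→12→0→8→11 push 17 @ unit cost 30 (adds 510)
shortest-cost path #5: 10→3→0→8→11 push 3 @ unit cost 31 (adds 93)
total cost = 762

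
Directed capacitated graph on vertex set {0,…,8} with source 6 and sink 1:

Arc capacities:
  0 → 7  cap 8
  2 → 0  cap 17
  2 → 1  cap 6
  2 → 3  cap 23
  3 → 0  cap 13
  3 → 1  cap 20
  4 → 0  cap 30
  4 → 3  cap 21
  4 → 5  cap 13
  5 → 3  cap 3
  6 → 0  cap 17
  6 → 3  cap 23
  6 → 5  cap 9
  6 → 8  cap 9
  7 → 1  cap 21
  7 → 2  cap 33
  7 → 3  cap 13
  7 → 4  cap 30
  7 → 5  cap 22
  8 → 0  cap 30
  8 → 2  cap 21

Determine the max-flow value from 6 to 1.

augment #1: 6→3→1 bottleneck 20, total now 20
augment #2: 6→0→7→1 bottleneck 8, total now 28
augment #3: 6→8→2→1 bottleneck 6, total now 34

Maximum flow value: 34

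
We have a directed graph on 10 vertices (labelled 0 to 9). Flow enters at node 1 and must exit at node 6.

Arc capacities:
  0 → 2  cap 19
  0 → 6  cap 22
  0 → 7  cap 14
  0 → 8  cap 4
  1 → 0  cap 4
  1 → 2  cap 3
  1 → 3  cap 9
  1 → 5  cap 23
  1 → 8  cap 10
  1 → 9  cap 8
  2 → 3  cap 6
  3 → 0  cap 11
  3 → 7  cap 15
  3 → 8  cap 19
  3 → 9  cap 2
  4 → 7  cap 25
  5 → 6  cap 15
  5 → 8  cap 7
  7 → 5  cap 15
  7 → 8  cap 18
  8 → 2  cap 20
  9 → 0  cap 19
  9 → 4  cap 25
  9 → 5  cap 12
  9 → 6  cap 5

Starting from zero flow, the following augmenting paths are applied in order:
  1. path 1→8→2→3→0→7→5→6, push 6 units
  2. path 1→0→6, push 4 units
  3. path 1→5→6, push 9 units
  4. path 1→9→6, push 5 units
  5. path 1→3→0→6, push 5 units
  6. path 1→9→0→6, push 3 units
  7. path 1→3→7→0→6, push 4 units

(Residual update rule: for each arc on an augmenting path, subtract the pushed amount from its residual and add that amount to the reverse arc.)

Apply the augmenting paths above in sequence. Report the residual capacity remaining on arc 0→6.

after path 1 (1→8→2→3→0→7→5→6, push 6): res(0,6)=22
after path 2 (1→0→6, push 4): res(0,6)=18
after path 3 (1→5→6, push 9): res(0,6)=18
after path 4 (1→9→6, push 5): res(0,6)=18
after path 5 (1→3→0→6, push 5): res(0,6)=13
after path 6 (1→9→0→6, push 3): res(0,6)=10
after path 7 (1→3→7→0→6, push 4): res(0,6)=6

Residual capacity of (0,6): 6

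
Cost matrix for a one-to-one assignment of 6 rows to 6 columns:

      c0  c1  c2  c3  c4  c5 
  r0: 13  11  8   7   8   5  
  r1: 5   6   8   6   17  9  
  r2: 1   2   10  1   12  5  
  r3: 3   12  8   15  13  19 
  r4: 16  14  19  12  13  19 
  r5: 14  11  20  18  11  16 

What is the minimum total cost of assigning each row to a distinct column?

one of 2 optimal assignments: row0→col5 (cost 5), row1→col2 (cost 8), row2→col1 (cost 2), row3→col0 (cost 3), row4→col3 (cost 12), row5→col4 (cost 11)
total = 5 + 8 + 2 + 3 + 12 + 11 = 41

Minimum assignment cost: 41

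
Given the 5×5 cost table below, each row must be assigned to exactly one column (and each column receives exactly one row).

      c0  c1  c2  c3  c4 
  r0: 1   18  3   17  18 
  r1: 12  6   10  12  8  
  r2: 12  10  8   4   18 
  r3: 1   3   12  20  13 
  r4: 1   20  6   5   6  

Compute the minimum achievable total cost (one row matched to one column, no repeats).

Minimum assignment cost: 19

optimal assignment: row0→col2 (cost 3), row1→col4 (cost 8), row2→col3 (cost 4), row3→col1 (cost 3), row4→col0 (cost 1)
total = 3 + 8 + 4 + 3 + 1 = 19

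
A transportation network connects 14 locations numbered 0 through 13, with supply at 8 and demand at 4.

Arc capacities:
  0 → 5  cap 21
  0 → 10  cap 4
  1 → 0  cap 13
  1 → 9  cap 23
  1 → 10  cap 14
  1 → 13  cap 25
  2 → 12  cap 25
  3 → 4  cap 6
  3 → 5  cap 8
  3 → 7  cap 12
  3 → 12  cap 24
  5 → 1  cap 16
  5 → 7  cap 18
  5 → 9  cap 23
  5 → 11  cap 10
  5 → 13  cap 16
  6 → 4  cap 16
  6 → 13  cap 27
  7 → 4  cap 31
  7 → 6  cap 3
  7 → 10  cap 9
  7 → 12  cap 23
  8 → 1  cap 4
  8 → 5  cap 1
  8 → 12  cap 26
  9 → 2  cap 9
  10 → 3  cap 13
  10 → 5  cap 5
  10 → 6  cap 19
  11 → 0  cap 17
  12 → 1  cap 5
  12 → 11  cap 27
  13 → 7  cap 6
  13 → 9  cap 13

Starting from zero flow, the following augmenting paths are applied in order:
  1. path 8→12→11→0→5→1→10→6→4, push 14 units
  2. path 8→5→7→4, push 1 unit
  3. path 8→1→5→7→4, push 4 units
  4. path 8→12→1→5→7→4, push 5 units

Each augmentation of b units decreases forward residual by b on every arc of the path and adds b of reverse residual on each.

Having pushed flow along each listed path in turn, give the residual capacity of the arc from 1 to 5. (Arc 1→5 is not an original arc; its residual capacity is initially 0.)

Residual capacity of (1,5): 5

after path 1 (8→12→11→0→5→1→10→6→4, push 14): res(1,5)=14
after path 2 (8→5→7→4, push 1): res(1,5)=14
after path 3 (8→1→5→7→4, push 4): res(1,5)=10
after path 4 (8→12→1→5→7→4, push 5): res(1,5)=5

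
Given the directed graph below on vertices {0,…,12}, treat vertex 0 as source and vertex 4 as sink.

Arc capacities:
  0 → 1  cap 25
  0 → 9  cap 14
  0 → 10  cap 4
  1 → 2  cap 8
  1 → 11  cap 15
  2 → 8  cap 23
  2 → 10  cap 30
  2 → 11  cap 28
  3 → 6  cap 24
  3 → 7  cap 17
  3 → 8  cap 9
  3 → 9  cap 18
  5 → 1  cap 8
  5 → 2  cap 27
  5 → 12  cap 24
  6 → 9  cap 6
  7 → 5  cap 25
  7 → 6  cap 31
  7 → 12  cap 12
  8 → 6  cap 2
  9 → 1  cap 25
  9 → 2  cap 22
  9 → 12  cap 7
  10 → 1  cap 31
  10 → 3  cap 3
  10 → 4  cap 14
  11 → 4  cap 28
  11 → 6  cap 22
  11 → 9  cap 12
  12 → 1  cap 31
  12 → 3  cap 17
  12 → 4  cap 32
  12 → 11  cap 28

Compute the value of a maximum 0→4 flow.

augment #1: 0→10→4 bottleneck 4, total now 4
augment #2: 0→1→11→4 bottleneck 15, total now 19
augment #3: 0→9→12→4 bottleneck 7, total now 26
augment #4: 0→1→2→10→4 bottleneck 8, total now 34
augment #5: 0→9→2→10→4 bottleneck 2, total now 36
augment #6: 0→9→2→11→4 bottleneck 5, total now 41

Maximum flow value: 41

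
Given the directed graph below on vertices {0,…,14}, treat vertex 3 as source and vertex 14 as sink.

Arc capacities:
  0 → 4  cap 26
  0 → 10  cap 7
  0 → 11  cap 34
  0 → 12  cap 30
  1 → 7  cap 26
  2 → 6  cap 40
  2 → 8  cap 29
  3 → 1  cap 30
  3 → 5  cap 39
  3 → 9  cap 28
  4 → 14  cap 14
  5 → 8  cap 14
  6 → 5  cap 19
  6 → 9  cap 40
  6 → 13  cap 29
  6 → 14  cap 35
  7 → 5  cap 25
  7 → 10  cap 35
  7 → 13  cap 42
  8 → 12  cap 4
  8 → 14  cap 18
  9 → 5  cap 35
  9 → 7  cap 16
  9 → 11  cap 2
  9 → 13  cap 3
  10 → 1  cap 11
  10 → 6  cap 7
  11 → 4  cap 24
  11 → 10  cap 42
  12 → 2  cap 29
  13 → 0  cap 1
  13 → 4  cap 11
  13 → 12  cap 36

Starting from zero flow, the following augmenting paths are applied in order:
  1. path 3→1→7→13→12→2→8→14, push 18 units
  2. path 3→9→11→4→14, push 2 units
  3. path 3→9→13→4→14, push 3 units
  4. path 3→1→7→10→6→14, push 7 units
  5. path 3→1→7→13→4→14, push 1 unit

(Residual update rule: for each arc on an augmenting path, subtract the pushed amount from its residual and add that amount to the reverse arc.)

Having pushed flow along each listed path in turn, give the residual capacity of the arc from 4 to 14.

Residual capacity of (4,14): 8

after path 1 (3→1→7→13→12→2→8→14, push 18): res(4,14)=14
after path 2 (3→9→11→4→14, push 2): res(4,14)=12
after path 3 (3→9→13→4→14, push 3): res(4,14)=9
after path 4 (3→1→7→10→6→14, push 7): res(4,14)=9
after path 5 (3→1→7→13→4→14, push 1): res(4,14)=8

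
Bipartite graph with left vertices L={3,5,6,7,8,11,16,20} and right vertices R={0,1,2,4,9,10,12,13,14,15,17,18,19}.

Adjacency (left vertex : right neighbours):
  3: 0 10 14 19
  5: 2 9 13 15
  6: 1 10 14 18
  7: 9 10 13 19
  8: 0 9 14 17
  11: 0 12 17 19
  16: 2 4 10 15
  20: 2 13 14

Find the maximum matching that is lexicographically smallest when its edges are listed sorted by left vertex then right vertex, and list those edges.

|M| = 8 (so the lex-smallest maximum matching has 8 edges)
process left vertices in ascending order; for each, take the smallest-labelled available neighbour that still permits 8 edges overall, or leave it unmatched if none does
lex-smallest matching: {3-0, 5-2, 6-1, 7-9, 8-14, 11-12, 16-4, 20-13}

Lex-smallest maximum matching: {(3,0), (5,2), (6,1), (7,9), (8,14), (11,12), (16,4), (20,13)}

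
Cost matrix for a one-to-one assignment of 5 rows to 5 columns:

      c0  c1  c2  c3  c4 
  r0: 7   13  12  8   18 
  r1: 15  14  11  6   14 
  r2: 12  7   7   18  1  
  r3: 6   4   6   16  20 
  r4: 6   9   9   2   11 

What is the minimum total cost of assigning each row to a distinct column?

Minimum assignment cost: 25

optimal assignment: row0→col0 (cost 7), row1→col2 (cost 11), row2→col4 (cost 1), row3→col1 (cost 4), row4→col3 (cost 2)
total = 7 + 11 + 1 + 4 + 2 = 25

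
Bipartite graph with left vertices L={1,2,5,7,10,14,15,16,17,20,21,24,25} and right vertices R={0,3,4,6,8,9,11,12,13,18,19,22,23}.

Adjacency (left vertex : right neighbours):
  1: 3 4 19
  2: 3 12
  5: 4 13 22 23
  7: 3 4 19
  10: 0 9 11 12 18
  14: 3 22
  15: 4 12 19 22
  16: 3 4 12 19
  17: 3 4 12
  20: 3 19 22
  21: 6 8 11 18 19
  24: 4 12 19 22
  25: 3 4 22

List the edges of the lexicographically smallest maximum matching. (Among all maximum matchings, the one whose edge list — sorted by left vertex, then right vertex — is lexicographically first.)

Lex-smallest maximum matching: {(1,3), (2,12), (5,13), (7,4), (10,0), (14,22), (15,19), (21,6)}

|M| = 8 (so the lex-smallest maximum matching has 8 edges)
process left vertices in ascending order; for each, take the smallest-labelled available neighbour that still permits 8 edges overall, or leave it unmatched if none does
lex-smallest matching: {1-3, 2-12, 5-13, 7-4, 10-0, 14-22, 15-19, 21-6}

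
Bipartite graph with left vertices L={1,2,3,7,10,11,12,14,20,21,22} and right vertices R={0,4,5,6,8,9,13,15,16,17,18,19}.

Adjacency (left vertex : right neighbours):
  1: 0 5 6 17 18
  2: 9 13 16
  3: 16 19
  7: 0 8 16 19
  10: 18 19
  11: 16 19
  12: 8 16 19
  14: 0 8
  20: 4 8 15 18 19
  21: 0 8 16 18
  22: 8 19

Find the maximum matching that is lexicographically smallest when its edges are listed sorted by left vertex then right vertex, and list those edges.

|M| = 8 (so the lex-smallest maximum matching has 8 edges)
process left vertices in ascending order; for each, take the smallest-labelled available neighbour that still permits 8 edges overall, or leave it unmatched if none does
lex-smallest matching: {1-5, 2-9, 3-16, 7-0, 10-18, 11-19, 12-8, 20-4}

Lex-smallest maximum matching: {(1,5), (2,9), (3,16), (7,0), (10,18), (11,19), (12,8), (20,4)}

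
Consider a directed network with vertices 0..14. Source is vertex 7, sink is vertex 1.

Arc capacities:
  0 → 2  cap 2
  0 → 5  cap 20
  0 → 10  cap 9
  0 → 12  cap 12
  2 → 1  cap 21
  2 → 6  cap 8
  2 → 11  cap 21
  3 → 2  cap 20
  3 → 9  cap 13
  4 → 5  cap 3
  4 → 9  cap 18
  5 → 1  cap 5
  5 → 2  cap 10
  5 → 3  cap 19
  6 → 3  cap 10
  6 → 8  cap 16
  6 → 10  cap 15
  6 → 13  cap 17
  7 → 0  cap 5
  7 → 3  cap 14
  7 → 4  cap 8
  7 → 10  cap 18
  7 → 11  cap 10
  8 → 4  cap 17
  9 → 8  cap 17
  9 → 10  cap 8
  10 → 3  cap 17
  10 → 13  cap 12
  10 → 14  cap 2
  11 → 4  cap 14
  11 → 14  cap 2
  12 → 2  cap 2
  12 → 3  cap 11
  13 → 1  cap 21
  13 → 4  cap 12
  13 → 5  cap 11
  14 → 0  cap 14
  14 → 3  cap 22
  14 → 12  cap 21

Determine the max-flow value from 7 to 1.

augment #1: 7→0→2→1 bottleneck 2, total now 2
augment #2: 7→0→5→1 bottleneck 3, total now 5
augment #3: 7→3→2→1 bottleneck 14, total now 19
augment #4: 7→4→5→1 bottleneck 2, total now 21
augment #5: 7→10→13→1 bottleneck 12, total now 33
augment #6: 7→4→5→2→1 bottleneck 1, total now 34
augment #7: 7→10→3→2→1 bottleneck 4, total now 38
augment #8: 7→10→3→2→6→13→1 bottleneck 2, total now 40
augment #9: 7→11→14→12→2→6→13→1 bottleneck 2, total now 42
augment #10: 7→4→9→10→14→0→5→2→6→13→1 bottleneck 2, total now 44

Maximum flow value: 44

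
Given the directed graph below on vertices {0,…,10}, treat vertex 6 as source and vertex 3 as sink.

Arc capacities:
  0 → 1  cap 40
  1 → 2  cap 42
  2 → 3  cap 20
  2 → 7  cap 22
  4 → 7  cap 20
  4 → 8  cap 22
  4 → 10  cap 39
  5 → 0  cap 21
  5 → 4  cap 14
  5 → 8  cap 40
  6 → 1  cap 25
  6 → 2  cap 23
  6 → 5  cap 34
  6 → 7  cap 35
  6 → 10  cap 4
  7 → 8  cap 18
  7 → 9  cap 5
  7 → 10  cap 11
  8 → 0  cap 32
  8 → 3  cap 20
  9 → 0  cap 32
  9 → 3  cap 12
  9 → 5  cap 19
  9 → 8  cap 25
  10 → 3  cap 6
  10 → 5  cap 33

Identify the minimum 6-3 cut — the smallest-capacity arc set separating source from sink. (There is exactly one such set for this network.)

augment #1: 6→2→3 push 20
augment #2: 6→10→3 push 4
augment #3: 6→5→8→3 push 20
augment #4: 6→7→9→3 push 5
augment #5: 6→7→10→3 push 2
max flow = 51; residual-reachable set from 6 gives S-side
cut edges (S→T): {(2,3), (7,9), (8,3), (10,3)} total cap 51

Min-cut arcs: {(2,3), (7,9), (8,3), (10,3)} (total capacity 51)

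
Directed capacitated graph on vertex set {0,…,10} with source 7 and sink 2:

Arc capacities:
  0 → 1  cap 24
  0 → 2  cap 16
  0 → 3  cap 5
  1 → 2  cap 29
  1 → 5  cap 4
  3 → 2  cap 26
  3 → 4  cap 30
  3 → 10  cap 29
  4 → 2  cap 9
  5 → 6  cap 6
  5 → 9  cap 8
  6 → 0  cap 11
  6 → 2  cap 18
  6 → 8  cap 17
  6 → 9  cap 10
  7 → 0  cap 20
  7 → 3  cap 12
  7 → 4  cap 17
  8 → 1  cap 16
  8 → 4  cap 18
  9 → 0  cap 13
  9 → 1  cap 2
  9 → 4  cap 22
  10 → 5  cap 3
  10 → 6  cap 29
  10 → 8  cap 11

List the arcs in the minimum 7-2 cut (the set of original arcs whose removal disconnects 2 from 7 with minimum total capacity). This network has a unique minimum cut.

Min-cut arcs: {(4,2), (7,0), (7,3)} (total capacity 41)

augment #1: 7→0→2 push 16
augment #2: 7→3→2 push 12
augment #3: 7→4→2 push 9
augment #4: 7→0→1→2 push 4
max flow = 41; residual-reachable set from 7 gives S-side
cut edges (S→T): {(4,2), (7,0), (7,3)} total cap 41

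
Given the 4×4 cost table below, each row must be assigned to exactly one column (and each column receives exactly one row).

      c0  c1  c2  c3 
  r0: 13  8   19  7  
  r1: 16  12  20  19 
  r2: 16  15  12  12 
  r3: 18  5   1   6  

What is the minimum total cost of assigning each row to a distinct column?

optimal assignment: row0→col3 (cost 7), row1→col1 (cost 12), row2→col0 (cost 16), row3→col2 (cost 1)
total = 7 + 12 + 16 + 1 = 36

Minimum assignment cost: 36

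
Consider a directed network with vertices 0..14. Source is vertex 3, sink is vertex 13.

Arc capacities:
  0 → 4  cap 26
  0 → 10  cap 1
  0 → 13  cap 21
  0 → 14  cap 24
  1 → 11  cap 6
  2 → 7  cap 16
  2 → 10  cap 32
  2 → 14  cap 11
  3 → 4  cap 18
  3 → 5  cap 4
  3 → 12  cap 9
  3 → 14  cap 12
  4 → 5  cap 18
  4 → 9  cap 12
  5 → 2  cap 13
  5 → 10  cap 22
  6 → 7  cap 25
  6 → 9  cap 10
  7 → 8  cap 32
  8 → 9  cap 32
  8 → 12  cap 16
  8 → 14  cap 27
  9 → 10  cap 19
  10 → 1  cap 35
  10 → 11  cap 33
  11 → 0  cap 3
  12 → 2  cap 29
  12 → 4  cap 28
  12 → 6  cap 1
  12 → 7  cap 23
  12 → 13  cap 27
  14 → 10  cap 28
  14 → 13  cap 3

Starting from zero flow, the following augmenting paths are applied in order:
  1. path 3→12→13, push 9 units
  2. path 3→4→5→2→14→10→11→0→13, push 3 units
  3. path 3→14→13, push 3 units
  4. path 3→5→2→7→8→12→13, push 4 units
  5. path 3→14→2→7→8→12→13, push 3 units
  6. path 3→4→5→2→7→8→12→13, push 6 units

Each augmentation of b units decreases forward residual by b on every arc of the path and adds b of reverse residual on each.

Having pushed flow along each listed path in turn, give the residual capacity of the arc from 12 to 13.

Residual capacity of (12,13): 5

after path 1 (3→12→13, push 9): res(12,13)=18
after path 2 (3→4→5→2→14→10→11→0→13, push 3): res(12,13)=18
after path 3 (3→14→13, push 3): res(12,13)=18
after path 4 (3→5→2→7→8→12→13, push 4): res(12,13)=14
after path 5 (3→14→2→7→8→12→13, push 3): res(12,13)=11
after path 6 (3→4→5→2→7→8→12→13, push 6): res(12,13)=5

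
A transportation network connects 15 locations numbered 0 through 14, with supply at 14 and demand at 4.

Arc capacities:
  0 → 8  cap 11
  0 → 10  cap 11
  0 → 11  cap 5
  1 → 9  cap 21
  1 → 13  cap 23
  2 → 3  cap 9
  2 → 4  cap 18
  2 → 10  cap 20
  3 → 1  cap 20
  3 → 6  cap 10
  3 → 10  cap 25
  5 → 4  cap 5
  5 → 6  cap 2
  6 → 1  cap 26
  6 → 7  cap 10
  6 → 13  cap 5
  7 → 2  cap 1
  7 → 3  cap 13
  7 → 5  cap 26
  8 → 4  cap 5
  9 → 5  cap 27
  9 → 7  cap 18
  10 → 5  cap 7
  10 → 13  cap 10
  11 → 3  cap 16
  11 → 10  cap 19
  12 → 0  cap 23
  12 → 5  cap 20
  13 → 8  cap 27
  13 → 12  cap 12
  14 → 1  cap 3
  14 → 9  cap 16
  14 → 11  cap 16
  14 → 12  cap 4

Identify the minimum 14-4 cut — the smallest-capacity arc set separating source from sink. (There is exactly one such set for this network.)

augment #1: 14→9→5→4 push 5
augment #2: 14→1→13→8→4 push 3
augment #3: 14→9→7→2→4 push 1
augment #4: 14→12→0→8→4 push 2
max flow = 11; residual-reachable set from 14 gives S-side
cut edges (S→T): {(5,4), (7,2), (8,4)} total cap 11

Min-cut arcs: {(5,4), (7,2), (8,4)} (total capacity 11)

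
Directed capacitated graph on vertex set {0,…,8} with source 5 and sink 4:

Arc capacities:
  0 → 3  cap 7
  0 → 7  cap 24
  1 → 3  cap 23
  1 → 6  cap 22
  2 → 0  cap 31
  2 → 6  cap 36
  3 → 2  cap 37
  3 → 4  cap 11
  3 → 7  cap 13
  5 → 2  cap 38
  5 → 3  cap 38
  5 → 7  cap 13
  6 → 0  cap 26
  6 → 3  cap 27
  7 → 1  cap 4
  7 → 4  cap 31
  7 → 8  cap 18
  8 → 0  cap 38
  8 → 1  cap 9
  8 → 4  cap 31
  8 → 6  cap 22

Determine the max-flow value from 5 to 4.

augment #1: 5→3→4 bottleneck 11, total now 11
augment #2: 5→7→4 bottleneck 13, total now 24
augment #3: 5→3→7→4 bottleneck 13, total now 37
augment #4: 5→2→0→7→4 bottleneck 5, total now 42
augment #5: 5→2→0→7→8→4 bottleneck 18, total now 60

Maximum flow value: 60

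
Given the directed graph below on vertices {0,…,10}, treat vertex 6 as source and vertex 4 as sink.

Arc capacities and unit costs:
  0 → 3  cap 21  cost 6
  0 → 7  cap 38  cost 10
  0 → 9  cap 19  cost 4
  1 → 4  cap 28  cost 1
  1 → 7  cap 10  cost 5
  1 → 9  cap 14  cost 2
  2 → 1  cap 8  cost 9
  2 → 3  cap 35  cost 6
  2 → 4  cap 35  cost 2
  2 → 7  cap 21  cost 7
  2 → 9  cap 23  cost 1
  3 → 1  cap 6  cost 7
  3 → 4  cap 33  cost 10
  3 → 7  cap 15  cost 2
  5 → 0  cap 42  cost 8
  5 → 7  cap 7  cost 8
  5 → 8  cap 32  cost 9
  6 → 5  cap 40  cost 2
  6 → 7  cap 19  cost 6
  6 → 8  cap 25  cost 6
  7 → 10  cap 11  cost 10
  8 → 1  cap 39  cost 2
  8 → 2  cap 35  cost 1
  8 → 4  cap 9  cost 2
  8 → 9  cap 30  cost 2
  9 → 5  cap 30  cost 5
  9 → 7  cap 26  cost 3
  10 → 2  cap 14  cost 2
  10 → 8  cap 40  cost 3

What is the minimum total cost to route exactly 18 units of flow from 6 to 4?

shortest-cost path #1: 6→8→4 push 9 @ unit cost 8 (adds 72)
shortest-cost path #2: 6→8→1→4 push 9 @ unit cost 9 (adds 81)
total cost = 153

Minimum cost for 18 units: 153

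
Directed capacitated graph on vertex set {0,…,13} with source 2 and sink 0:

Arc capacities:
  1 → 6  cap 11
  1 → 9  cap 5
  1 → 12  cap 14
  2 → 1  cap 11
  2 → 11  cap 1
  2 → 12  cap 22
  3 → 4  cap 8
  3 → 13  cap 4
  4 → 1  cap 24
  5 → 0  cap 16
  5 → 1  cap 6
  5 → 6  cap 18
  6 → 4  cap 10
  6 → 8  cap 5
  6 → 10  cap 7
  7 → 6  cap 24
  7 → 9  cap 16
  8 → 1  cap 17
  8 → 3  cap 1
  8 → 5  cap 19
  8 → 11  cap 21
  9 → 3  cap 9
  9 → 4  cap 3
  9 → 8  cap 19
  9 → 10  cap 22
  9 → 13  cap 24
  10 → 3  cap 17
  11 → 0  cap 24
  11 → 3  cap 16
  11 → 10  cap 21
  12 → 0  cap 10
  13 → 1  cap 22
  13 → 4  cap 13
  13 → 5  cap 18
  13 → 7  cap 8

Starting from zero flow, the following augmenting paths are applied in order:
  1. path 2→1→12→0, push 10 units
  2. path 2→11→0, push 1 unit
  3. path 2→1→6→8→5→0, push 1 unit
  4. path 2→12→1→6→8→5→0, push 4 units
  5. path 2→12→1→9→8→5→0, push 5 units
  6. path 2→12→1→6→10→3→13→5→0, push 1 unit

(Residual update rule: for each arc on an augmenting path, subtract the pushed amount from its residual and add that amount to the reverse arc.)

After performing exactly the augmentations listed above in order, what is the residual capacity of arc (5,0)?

Residual capacity of (5,0): 5

after path 1 (2→1→12→0, push 10): res(5,0)=16
after path 2 (2→11→0, push 1): res(5,0)=16
after path 3 (2→1→6→8→5→0, push 1): res(5,0)=15
after path 4 (2→12→1→6→8→5→0, push 4): res(5,0)=11
after path 5 (2→12→1→9→8→5→0, push 5): res(5,0)=6
after path 6 (2→12→1→6→10→3→13→5→0, push 1): res(5,0)=5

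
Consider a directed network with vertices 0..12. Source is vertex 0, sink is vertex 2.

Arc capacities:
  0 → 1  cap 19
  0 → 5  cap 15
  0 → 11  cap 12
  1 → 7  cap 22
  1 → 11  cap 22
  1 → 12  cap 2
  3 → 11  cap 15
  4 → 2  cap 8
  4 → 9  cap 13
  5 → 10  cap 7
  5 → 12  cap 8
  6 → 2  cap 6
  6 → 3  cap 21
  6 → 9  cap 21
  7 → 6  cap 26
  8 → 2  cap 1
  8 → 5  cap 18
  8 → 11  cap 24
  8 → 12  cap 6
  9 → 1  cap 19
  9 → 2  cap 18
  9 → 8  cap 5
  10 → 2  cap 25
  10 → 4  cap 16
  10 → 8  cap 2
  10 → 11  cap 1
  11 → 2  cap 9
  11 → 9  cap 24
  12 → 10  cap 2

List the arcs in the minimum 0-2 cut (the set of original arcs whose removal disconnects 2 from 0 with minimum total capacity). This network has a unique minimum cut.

augment #1: 0→11→2 push 9
augment #2: 0→5→10→2 push 7
augment #3: 0→11→9→2 push 3
augment #4: 0→1→7→6→2 push 6
augment #5: 0→1→11→9→2 push 13
augment #6: 0→5→12→10→2 push 2
max flow = 40; residual-reachable set from 0 gives S-side
cut edges (S→T): {(0,1), (0,11), (5,10), (12,10)} total cap 40

Min-cut arcs: {(0,1), (0,11), (5,10), (12,10)} (total capacity 40)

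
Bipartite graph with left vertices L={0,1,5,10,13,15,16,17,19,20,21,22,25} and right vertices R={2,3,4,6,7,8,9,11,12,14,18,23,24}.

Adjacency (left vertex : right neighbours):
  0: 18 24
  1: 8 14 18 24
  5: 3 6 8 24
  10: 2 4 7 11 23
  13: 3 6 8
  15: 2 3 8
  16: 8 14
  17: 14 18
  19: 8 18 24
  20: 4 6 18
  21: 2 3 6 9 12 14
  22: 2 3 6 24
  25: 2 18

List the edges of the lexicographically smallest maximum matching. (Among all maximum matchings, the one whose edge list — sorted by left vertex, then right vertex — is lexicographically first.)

|M| = 10 (so the lex-smallest maximum matching has 10 edges)
process left vertices in ascending order; for each, take the smallest-labelled available neighbour that still permits 10 edges overall, or leave it unmatched if none does
lex-smallest matching: {0-18, 1-8, 5-3, 10-7, 13-6, 15-2, 16-14, 19-24, 20-4, 21-9}

Lex-smallest maximum matching: {(0,18), (1,8), (5,3), (10,7), (13,6), (15,2), (16,14), (19,24), (20,4), (21,9)}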